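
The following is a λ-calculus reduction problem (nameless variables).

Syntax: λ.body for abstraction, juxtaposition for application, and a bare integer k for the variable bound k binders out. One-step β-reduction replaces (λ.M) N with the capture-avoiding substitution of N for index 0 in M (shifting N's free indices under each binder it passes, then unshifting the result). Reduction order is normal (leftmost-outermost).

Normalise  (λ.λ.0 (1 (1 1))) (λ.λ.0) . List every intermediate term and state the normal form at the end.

  start: (λ.λ.0 (1 (1 1))) (λ.λ.0)
  step 1: λ.0 ((λ.λ.0) ((λ.λ.0) (λ.λ.0)))
  step 2: λ.0 (λ.0)

Answer: normal form = λ.0 (λ.0)  (in 2 steps)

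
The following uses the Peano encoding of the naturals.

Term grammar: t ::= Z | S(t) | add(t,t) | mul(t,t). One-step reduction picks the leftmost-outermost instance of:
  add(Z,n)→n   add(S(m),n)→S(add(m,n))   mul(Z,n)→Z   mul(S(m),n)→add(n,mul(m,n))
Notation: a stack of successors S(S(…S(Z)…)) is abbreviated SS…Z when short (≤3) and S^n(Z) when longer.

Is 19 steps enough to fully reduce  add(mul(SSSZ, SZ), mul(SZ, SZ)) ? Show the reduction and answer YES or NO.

  start: add(mul(SSSZ, SZ), mul(SZ, SZ))
  step 1: add(add(SZ, mul(SSZ, SZ)), mul(SZ, SZ))
  step 2: add(S(add(Z, mul(SSZ, SZ))), mul(SZ, SZ))
  step 3: S(add(add(Z, mul(SSZ, SZ)), mul(SZ, SZ)))
  step 4: S(add(mul(SSZ, SZ), mul(SZ, SZ)))
  step 5: S(add(add(SZ, mul(SZ, SZ)), mul(SZ, SZ)))
  step 6: S(add(S(add(Z, mul(SZ, SZ))), mul(SZ, SZ)))
  step 7: S(S(add(add(Z, mul(SZ, SZ)), mul(SZ, SZ))))
  step 8: S(S(add(mul(SZ, SZ), mul(SZ, SZ))))
  step 9: S(S(add(add(SZ, mul(Z, SZ)), mul(SZ, SZ))))
  step 10: S(S(add(S(add(Z, mul(Z, SZ))), mul(SZ, SZ))))
  step 11: S(S(S(add(add(Z, mul(Z, SZ)), mul(SZ, SZ)))))
  step 12: S(S(S(add(mul(Z, SZ), mul(SZ, SZ)))))
  step 13: S(S(S(add(Z, mul(SZ, SZ)))))
  step 14: S(S(S(mul(SZ, SZ))))
  step 15: S(S(S(add(SZ, mul(Z, SZ)))))
  step 16: S(S(S(S(add(Z, mul(Z, SZ))))))
  step 17: S(S(S(S(mul(Z, SZ)))))
  step 18: S^4(Z)

Answer: YES — reaches normal form S^4(Z) in 18 ≤ 19 steps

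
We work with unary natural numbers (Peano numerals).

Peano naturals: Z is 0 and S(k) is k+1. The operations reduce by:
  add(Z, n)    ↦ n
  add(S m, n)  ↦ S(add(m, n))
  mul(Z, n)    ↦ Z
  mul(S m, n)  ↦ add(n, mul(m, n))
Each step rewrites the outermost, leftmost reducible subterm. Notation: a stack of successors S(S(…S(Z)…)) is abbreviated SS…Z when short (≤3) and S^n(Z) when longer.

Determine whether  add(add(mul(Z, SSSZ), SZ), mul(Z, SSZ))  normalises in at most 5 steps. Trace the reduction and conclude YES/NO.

  start: add(add(mul(Z, SSSZ), SZ), mul(Z, SSZ))
  step 1: add(add(Z, SZ), mul(Z, SSZ))
  step 2: add(SZ, mul(Z, SSZ))
  step 3: S(add(Z, mul(Z, SSZ)))
  step 4: S(mul(Z, SSZ))
  step 5: SZ

Answer: YES — reaches normal form SZ in 5 ≤ 5 steps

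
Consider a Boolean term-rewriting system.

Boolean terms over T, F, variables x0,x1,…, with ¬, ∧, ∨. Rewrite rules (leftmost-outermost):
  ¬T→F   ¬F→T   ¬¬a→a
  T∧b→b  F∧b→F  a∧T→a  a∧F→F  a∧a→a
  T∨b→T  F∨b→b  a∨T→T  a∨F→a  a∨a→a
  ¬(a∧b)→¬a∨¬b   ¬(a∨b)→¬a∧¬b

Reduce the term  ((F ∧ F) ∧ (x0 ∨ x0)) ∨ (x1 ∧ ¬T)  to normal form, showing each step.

  start: ((F ∧ F) ∧ (x0 ∨ x0)) ∨ (x1 ∧ ¬T)
  [1] (F ∧ (x0 ∨ x0)) ∨ (x1 ∧ ¬T)
  [2] F ∨ (x1 ∧ ¬T)
  [3] x1 ∧ ¬T
  [4] x1 ∧ F
  [5] F

Answer: normal form = F  (in 5 steps)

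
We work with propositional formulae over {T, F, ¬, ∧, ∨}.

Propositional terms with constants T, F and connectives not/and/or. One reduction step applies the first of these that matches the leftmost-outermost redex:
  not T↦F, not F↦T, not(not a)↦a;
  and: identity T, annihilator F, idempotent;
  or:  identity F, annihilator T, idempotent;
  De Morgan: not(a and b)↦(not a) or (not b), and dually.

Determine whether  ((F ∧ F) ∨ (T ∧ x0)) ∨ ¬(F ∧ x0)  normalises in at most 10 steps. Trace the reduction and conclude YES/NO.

  start: ((F ∧ F) ∨ (T ∧ x0)) ∨ ¬(F ∧ x0)
  [1] (F ∨ (T ∧ x0)) ∨ ¬(F ∧ x0)
  [2] (T ∧ x0) ∨ ¬(F ∧ x0)
  [3] x0 ∨ ¬(F ∧ x0)
  [4] x0 ∨ (¬F ∨ ¬x0)
  [5] x0 ∨ (T ∨ ¬x0)
  [6] x0 ∨ T
  [7] T

Answer: YES — reaches normal form T in 7 ≤ 10 steps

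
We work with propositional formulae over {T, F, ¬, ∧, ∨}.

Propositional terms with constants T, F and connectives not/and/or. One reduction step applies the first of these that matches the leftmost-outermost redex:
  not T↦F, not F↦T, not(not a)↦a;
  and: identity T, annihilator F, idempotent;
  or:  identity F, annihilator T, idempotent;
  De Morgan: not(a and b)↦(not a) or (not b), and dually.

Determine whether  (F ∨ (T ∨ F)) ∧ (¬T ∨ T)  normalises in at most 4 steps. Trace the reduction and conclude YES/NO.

  start: (F ∨ (T ∨ F)) ∧ (¬T ∨ T)
  [1] (T ∨ F) ∧ (¬T ∨ T)
  [2] T ∧ (¬T ∨ T)
  [3] ¬T ∨ T
  [4] T

Answer: YES — reaches normal form T in 4 ≤ 4 steps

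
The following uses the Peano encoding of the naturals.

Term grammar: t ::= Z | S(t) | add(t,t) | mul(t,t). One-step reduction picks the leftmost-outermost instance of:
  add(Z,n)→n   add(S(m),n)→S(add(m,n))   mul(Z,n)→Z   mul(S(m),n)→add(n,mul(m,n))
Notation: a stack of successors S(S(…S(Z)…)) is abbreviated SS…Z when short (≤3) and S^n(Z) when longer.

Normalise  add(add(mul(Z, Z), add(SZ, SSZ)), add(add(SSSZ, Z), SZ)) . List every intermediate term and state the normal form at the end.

  start: add(add(mul(Z, Z), add(SZ, SSZ)), add(add(SSSZ, Z), SZ))
  →1  add(add(Z, add(SZ, SSZ)), add(add(SSSZ, Z), SZ))
  →2  add(add(SZ, SSZ), add(add(SSSZ, Z), SZ))
  →3  add(S(add(Z, SSZ)), add(add(SSSZ, Z), SZ))
  →4  S(add(add(Z, SSZ), add(add(SSSZ, Z), SZ)))
  →5  S(add(SSZ, add(add(SSSZ, Z), SZ)))
  →6  S(S(add(SZ, add(add(SSSZ, Z), SZ))))
  →7  S(S(S(add(Z, add(add(SSSZ, Z), SZ)))))
  →8  S(S(S(add(add(SSSZ, Z), SZ))))
  →9  S(S(S(add(S(add(SSZ, Z)), SZ))))
  →10  S(S(S(S(add(add(SSZ, Z), SZ)))))
  →11  S(S(S(S(add(S(add(SZ, Z)), SZ)))))
  →12  S(S(S(S(S(add(add(SZ, Z), SZ))))))
  →13  S(S(S(S(S(add(S(add(Z, Z)), SZ))))))
  →14  S(S(S(S(S(S(add(add(Z, Z), SZ)))))))
  →15  S(S(S(S(S(S(add(Z, SZ)))))))
  →16  S^7(Z)

Answer: normal form = S^7(Z)  (in 16 steps)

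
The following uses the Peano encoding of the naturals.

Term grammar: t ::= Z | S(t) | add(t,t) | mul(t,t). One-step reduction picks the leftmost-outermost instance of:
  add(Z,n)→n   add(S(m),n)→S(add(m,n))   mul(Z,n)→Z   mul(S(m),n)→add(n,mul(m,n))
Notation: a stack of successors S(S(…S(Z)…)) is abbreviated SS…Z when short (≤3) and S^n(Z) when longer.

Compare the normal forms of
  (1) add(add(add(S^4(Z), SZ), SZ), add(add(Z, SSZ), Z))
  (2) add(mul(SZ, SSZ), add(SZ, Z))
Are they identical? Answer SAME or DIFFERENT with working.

Term A:
  start: add(add(add(S^4(Z), SZ), SZ), add(add(Z, SSZ), Z))
  →1  add(add(S(add(SSSZ, SZ)), SZ), add(add(Z, SSZ), Z))
  →2  add(S(add(add(SSSZ, SZ), SZ)), add(add(Z, SSZ), Z))
  →3  S(add(add(add(SSSZ, SZ), SZ), add(add(Z, SSZ), Z)))
  →4  S(add(add(S(add(SSZ, SZ)), SZ), add(add(Z, SSZ), Z)))
  →5  S(add(S(add(add(SSZ, SZ), SZ)), add(add(Z, SSZ), Z)))
  →6  S(S(add(add(add(SSZ, SZ), SZ), add(add(Z, SSZ), Z))))
  →7  S(S(add(add(S(add(SZ, SZ)), SZ), add(add(Z, SSZ), Z))))
  →8  S(S(add(S(add(add(SZ, SZ), SZ)), add(add(Z, SSZ), Z))))
  →9  S(S(S(add(add(add(SZ, SZ), SZ), add(add(Z, SSZ), Z)))))
  →10  S(S(S(add(add(S(add(Z, SZ)), SZ), add(add(Z, SSZ), Z)))))
  →11  S(S(S(add(S(add(add(Z, SZ), SZ)), add(add(Z, SSZ), Z)))))
  →12  S(S(S(S(add(add(add(Z, SZ), SZ), add(add(Z, SSZ), Z))))))
  →13  S(S(S(S(add(add(SZ, SZ), add(add(Z, SSZ), Z))))))
  →14  S(S(S(S(add(S(add(Z, SZ)), add(add(Z, SSZ), Z))))))
  →15  S(S(S(S(S(add(add(Z, SZ), add(add(Z, SSZ), Z)))))))
  →16  S(S(S(S(S(add(SZ, add(add(Z, SSZ), Z)))))))
  →17  S(S(S(S(S(S(add(Z, add(add(Z, SSZ), Z))))))))
  →18  S(S(S(S(S(S(add(add(Z, SSZ), Z)))))))
  →19  S(S(S(S(S(S(add(SSZ, Z)))))))
  →20  S(S(S(S(S(S(S(add(SZ, Z))))))))
  →21  S(S(S(S(S(S(S(S(add(Z, Z)))))))))
  →22  S^8(Z)

Term B:
  start: add(mul(SZ, SSZ), add(SZ, Z))
  →1  add(add(SSZ, mul(Z, SSZ)), add(SZ, Z))
  →2  add(S(add(SZ, mul(Z, SSZ))), add(SZ, Z))
  →3  S(add(add(SZ, mul(Z, SSZ)), add(SZ, Z)))
  →4  S(add(S(add(Z, mul(Z, SSZ))), add(SZ, Z)))
  →5  S(S(add(add(Z, mul(Z, SSZ)), add(SZ, Z))))
  →6  S(S(add(mul(Z, SSZ), add(SZ, Z))))
  →7  S(S(add(Z, add(SZ, Z))))
  →8  S(S(add(SZ, Z)))
  →9  S(S(S(add(Z, Z))))
  →10  SSSZ

Answer: DIFFERENT — A ⇓ S^8(Z), B ⇓ SSSZ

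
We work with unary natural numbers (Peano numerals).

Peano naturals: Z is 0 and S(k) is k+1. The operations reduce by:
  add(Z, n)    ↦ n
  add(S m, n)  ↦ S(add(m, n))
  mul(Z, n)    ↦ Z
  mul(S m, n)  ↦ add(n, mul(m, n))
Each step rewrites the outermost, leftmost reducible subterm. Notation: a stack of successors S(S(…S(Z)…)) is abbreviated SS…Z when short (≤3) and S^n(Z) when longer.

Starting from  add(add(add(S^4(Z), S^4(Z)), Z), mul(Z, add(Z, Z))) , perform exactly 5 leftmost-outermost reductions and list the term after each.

  start: add(add(add(S^4(Z), S^4(Z)), Z), mul(Z, add(Z, Z)))
  step 1: add(add(S(add(SSSZ, S^4(Z))), Z), mul(Z, add(Z, Z)))
  step 2: add(S(add(add(SSSZ, S^4(Z)), Z)), mul(Z, add(Z, Z)))
  step 3: S(add(add(add(SSSZ, S^4(Z)), Z), mul(Z, add(Z, Z))))
  step 4: S(add(add(S(add(SSZ, S^4(Z))), Z), mul(Z, add(Z, Z))))
  step 5: S(add(S(add(add(SSZ, S^4(Z)), Z)), mul(Z, add(Z, Z))))

Answer: after 5 steps: S(add(S(add(add(SSZ, S^4(Z)), Z)), mul(Z, add(Z, Z))))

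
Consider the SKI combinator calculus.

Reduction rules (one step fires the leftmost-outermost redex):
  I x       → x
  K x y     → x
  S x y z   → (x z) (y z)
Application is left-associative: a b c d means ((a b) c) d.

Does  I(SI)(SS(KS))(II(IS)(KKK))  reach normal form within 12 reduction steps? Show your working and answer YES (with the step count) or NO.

  start: I(SI)(SS(KS))(II(IS)(KKK))
  step 1: SI(SS(KS))(II(IS)(KKK))
  step 2: I(II(IS)(KKK))(SS(KS)(II(IS)(KKK)))
  step 3: II(IS)(KKK)(SS(KS)(II(IS)(KKK)))
  step 4: I(IS)(KKK)(SS(KS)(II(IS)(KKK)))
  step 5: IS(KKK)(SS(KS)(II(IS)(KKK)))
  step 6: S(KKK)(SS(KS)(II(IS)(KKK)))
  step 7: SK(SS(KS)(II(IS)(KKK)))
  step 8: SK(S(II(IS)(KKK))(KS(II(IS)(KKK))))
  step 9: SK(S(I(IS)(KKK))(KS(II(IS)(KKK))))
  step 10: SK(S(IS(KKK))(KS(II(IS)(KKK))))
  step 11: SK(S(S(KKK))(KS(II(IS)(KKK))))
  step 12: SK(S(SK)(KS(II(IS)(KKK))))

Answer: NO — after 12 steps the term is SK(S(SK)(KS(II(IS)(KKK)))), not yet normal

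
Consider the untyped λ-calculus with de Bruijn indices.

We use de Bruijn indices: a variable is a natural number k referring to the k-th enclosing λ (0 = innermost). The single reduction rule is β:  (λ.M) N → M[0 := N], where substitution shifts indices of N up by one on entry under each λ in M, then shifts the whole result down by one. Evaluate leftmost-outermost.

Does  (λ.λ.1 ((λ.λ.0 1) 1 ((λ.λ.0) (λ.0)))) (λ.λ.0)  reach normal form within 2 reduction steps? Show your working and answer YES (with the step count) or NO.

  start: (λ.λ.1 ((λ.λ.0 1) 1 ((λ.λ.0) (λ.0)))) (λ.λ.0)
  step 1: λ.(λ.λ.0) ((λ.λ.0 1) (λ.λ.0) ((λ.λ.0) (λ.0)))
  step 2: λ.λ.0

Answer: YES — reaches normal form λ.λ.0 in 2 ≤ 2 steps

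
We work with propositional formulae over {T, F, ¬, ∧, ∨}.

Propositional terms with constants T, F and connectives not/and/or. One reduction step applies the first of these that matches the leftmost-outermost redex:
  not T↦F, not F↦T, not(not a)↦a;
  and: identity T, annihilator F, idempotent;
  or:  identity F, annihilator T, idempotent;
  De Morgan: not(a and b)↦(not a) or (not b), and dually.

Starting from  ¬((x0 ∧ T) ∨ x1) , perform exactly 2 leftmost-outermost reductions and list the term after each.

  start: ¬((x0 ∧ T) ∨ x1)
  →1  ¬(x0 ∧ T) ∧ ¬x1
  →2  (¬x0 ∨ ¬T) ∧ ¬x1

Answer: after 2 steps: (¬x0 ∨ ¬T) ∧ ¬x1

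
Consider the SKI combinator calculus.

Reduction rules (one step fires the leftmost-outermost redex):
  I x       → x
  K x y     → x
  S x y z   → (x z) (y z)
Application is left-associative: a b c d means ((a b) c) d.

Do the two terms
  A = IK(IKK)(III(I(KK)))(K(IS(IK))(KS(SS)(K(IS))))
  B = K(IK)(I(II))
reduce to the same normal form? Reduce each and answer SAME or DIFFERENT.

Term A:
  start: IK(IKK)(III(I(KK)))(K(IS(IK))(KS(SS)(K(IS))))
  →1  K(IKK)(III(I(KK)))(K(IS(IK))(KS(SS)(K(IS))))
  →2  IKK(K(IS(IK))(KS(SS)(K(IS))))
  →3  KK(K(IS(IK))(KS(SS)(K(IS))))
  →4  K

Term B:
  start: K(IK)(I(II))
  →1  IK
  →2  K

Answer: SAME — A ⇓ K, B ⇓ K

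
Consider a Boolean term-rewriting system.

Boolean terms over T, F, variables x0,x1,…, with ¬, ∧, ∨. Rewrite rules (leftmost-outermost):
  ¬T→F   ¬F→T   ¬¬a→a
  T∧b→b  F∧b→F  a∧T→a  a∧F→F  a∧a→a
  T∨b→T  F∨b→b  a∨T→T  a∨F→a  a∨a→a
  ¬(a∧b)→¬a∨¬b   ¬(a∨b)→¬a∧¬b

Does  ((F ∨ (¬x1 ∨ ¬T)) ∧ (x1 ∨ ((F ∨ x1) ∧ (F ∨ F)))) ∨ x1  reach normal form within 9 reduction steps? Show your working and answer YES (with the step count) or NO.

  start: ((F ∨ (¬x1 ∨ ¬T)) ∧ (x1 ∨ ((F ∨ x1) ∧ (F ∨ F)))) ∨ x1
  [1] ((¬x1 ∨ ¬T) ∧ (x1 ∨ ((F ∨ x1) ∧ (F ∨ F)))) ∨ x1
  [2] ((¬x1 ∨ F) ∧ (x1 ∨ ((F ∨ x1) ∧ (F ∨ F)))) ∨ x1
  [3] (¬x1 ∧ (x1 ∨ ((F ∨ x1) ∧ (F ∨ F)))) ∨ x1
  [4] (¬x1 ∧ (x1 ∨ (x1 ∧ (F ∨ F)))) ∨ x1
  [5] (¬x1 ∧ (x1 ∨ (x1 ∧ F))) ∨ x1
  [6] (¬x1 ∧ (x1 ∨ F)) ∨ x1
  [7] (¬x1 ∧ x1) ∨ x1

Answer: YES — reaches normal form (¬x1 ∧ x1) ∨ x1 in 7 ≤ 9 steps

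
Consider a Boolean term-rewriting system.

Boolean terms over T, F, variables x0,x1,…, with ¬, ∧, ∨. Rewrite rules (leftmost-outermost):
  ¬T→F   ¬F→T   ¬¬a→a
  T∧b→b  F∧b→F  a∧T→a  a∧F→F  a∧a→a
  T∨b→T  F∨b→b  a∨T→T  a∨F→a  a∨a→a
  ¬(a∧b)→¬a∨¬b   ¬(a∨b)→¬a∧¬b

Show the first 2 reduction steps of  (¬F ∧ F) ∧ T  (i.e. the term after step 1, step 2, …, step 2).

Answer: after 2 steps: F

Derivation:
  start: (¬F ∧ F) ∧ T
  [1] ¬F ∧ F
  [2] F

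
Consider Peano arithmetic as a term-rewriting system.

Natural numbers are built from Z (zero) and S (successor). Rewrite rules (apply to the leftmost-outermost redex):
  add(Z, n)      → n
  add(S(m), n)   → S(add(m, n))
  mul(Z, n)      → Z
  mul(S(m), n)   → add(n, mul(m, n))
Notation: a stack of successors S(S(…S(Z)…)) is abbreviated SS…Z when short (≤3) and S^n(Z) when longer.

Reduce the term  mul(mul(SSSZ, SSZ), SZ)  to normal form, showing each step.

  start: mul(mul(SSSZ, SSZ), SZ)
  →1  mul(add(SSZ, mul(SSZ, SSZ)), SZ)
  →2  mul(S(add(SZ, mul(SSZ, SSZ))), SZ)
  →3  add(SZ, mul(add(SZ, mul(SSZ, SSZ)), SZ))
  →4  S(add(Z, mul(add(SZ, mul(SSZ, SSZ)), SZ)))
  →5  S(mul(add(SZ, mul(SSZ, SSZ)), SZ))
  →6  S(mul(S(add(Z, mul(SSZ, SSZ))), SZ))
  →7  S(add(SZ, mul(add(Z, mul(SSZ, SSZ)), SZ)))
  →8  S(S(add(Z, mul(add(Z, mul(SSZ, SSZ)), SZ))))
  →9  S(S(mul(add(Z, mul(SSZ, SSZ)), SZ)))
  →10  S(S(mul(mul(SSZ, SSZ), SZ)))
  →11  S(S(mul(add(SSZ, mul(SZ, SSZ)), SZ)))
  →12  S(S(mul(S(add(SZ, mul(SZ, SSZ))), SZ)))
  →13  S(S(add(SZ, mul(add(SZ, mul(SZ, SSZ)), SZ))))
  →14  S(S(S(add(Z, mul(add(SZ, mul(SZ, SSZ)), SZ)))))
  →15  S(S(S(mul(add(SZ, mul(SZ, SSZ)), SZ))))
  →16  S(S(S(mul(S(add(Z, mul(SZ, SSZ))), SZ))))
  →17  S(S(S(add(SZ, mul(add(Z, mul(SZ, SSZ)), SZ)))))
  →18  S(S(S(S(add(Z, mul(add(Z, mul(SZ, SSZ)), SZ))))))
  →19  S(S(S(S(mul(add(Z, mul(SZ, SSZ)), SZ)))))
  →20  S(S(S(S(mul(mul(SZ, SSZ), SZ)))))
  →21  S(S(S(S(mul(add(SSZ, mul(Z, SSZ)), SZ)))))
  →22  S(S(S(S(mul(S(add(SZ, mul(Z, SSZ))), SZ)))))
  →23  S(S(S(S(add(SZ, mul(add(SZ, mul(Z, SSZ)), SZ))))))
  →24  S(S(S(S(S(add(Z, mul(add(SZ, mul(Z, SSZ)), SZ)))))))
  →25  S(S(S(S(S(mul(add(SZ, mul(Z, SSZ)), SZ))))))
  →26  S(S(S(S(S(mul(S(add(Z, mul(Z, SSZ))), SZ))))))
  →27  S(S(S(S(S(add(SZ, mul(add(Z, mul(Z, SSZ)), SZ)))))))
  →28  S(S(S(S(S(S(add(Z, mul(add(Z, mul(Z, SSZ)), SZ))))))))
  →29  S(S(S(S(S(S(mul(add(Z, mul(Z, SSZ)), SZ)))))))
  →30  S(S(S(S(S(S(mul(mul(Z, SSZ), SZ)))))))
  →31  S(S(S(S(S(S(mul(Z, SZ)))))))
  →32  S^6(Z)

Answer: normal form = S^6(Z)  (in 32 steps)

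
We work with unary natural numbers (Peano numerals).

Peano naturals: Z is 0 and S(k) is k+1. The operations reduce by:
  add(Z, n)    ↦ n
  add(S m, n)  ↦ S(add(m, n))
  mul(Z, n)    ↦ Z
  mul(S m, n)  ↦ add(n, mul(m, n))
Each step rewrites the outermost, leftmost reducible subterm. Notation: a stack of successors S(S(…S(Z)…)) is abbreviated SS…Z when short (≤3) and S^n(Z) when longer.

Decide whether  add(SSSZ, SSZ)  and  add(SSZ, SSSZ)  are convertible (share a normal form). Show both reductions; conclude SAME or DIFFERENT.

Answer: SAME — A ⇓ S^5(Z), B ⇓ S^5(Z)

Derivation:
Term A:
  start: add(SSSZ, SSZ)
  →1  S(add(SSZ, SSZ))
  →2  S(S(add(SZ, SSZ)))
  →3  S(S(S(add(Z, SSZ))))
  →4  S^5(Z)

Term B:
  start: add(SSZ, SSSZ)
  →1  S(add(SZ, SSSZ))
  →2  S(S(add(Z, SSSZ)))
  →3  S^5(Z)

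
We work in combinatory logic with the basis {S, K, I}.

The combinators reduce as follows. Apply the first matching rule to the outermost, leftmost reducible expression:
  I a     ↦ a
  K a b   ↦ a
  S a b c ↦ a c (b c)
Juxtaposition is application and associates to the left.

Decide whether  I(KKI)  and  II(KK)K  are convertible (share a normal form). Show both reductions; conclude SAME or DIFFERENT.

Term A:
  start: I(KKI)
  step 1: KKI
  step 2: K

Term B:
  start: II(KK)K
  step 1: I(KK)K
  step 2: KKK
  step 3: K

Answer: SAME — A ⇓ K, B ⇓ K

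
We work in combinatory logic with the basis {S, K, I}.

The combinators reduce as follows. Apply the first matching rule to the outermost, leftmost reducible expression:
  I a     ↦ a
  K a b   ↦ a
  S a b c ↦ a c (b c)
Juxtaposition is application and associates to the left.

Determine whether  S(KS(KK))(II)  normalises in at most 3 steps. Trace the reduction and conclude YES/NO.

  start: S(KS(KK))(II)
  [1] SS(II)
  [2] SSI

Answer: YES — reaches normal form SSI in 2 ≤ 3 steps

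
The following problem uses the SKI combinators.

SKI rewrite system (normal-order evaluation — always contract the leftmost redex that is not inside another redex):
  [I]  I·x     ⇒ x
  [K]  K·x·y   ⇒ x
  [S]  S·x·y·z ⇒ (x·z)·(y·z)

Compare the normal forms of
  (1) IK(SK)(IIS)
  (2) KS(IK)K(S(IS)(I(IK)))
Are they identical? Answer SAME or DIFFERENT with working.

Answer: DIFFERENT — A ⇓ SK, B ⇓ SK(SSK)

Working:
Term A:
  start: IK(SK)(IIS)
  →1  K(SK)(IIS)
  →2  SK

Term B:
  start: KS(IK)K(S(IS)(I(IK)))
  →1  SK(S(IS)(I(IK)))
  →2  SK(SS(I(IK)))
  →3  SK(SS(IK))
  →4  SK(SSK)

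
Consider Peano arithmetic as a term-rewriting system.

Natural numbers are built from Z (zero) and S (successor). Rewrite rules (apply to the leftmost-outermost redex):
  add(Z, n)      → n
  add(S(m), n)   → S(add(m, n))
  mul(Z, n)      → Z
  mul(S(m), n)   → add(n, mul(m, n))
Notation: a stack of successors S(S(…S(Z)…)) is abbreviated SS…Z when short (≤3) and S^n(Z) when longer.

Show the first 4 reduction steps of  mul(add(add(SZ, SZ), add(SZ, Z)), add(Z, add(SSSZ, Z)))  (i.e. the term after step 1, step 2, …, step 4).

  start: mul(add(add(SZ, SZ), add(SZ, Z)), add(Z, add(SSSZ, Z)))
  step 1: mul(add(S(add(Z, SZ)), add(SZ, Z)), add(Z, add(SSSZ, Z)))
  step 2: mul(S(add(add(Z, SZ), add(SZ, Z))), add(Z, add(SSSZ, Z)))
  step 3: add(add(Z, add(SSSZ, Z)), mul(add(add(Z, SZ), add(SZ, Z)), add(Z, add(SSSZ, Z))))
  step 4: add(add(SSSZ, Z), mul(add(add(Z, SZ), add(SZ, Z)), add(Z, add(SSSZ, Z))))

Answer: after 4 steps: add(add(SSSZ, Z), mul(add(add(Z, SZ), add(SZ, Z)), add(Z, add(SSSZ, Z))))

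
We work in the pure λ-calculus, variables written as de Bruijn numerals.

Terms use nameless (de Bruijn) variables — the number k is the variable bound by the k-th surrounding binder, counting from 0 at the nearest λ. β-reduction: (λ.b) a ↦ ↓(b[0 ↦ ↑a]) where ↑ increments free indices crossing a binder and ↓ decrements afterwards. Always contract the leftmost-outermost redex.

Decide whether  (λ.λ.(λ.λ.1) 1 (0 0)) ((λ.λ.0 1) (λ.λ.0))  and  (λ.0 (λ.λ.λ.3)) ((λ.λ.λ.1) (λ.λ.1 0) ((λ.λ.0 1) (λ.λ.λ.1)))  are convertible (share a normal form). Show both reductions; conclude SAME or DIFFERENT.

Answer: DIFFERENT — A ⇓ λ.λ.0 (λ.λ.0), B ⇓ λ.0 (λ.λ.λ.1)

Reduction:
Term A:
  start: (λ.λ.(λ.λ.1) 1 (0 0)) ((λ.λ.0 1) (λ.λ.0))
  step 1: λ.(λ.λ.1) ((λ.λ.0 1) (λ.λ.0)) (0 0)
  step 2: λ.(λ.(λ.λ.0 1) (λ.λ.0)) (0 0)
  step 3: λ.(λ.λ.0 1) (λ.λ.0)
  step 4: λ.λ.0 (λ.λ.0)

Term B:
  start: (λ.0 (λ.λ.λ.3)) ((λ.λ.λ.1) (λ.λ.1 0) ((λ.λ.0 1) (λ.λ.λ.1)))
  step 1: (λ.λ.λ.1) (λ.λ.1 0) ((λ.λ.0 1) (λ.λ.λ.1)) (λ.λ.λ.(λ.λ.λ.1) (λ.λ.1 0) ((λ.λ.0 1) (λ.λ.λ.1)))
  step 2: (λ.λ.1) ((λ.λ.0 1) (λ.λ.λ.1)) (λ.λ.λ.(λ.λ.λ.1) (λ.λ.1 0) ((λ.λ.0 1) (λ.λ.λ.1)))
  step 3: (λ.(λ.λ.0 1) (λ.λ.λ.1)) (λ.λ.λ.(λ.λ.λ.1) (λ.λ.1 0) ((λ.λ.0 1) (λ.λ.λ.1)))
  step 4: (λ.λ.0 1) (λ.λ.λ.1)
  step 5: λ.0 (λ.λ.λ.1)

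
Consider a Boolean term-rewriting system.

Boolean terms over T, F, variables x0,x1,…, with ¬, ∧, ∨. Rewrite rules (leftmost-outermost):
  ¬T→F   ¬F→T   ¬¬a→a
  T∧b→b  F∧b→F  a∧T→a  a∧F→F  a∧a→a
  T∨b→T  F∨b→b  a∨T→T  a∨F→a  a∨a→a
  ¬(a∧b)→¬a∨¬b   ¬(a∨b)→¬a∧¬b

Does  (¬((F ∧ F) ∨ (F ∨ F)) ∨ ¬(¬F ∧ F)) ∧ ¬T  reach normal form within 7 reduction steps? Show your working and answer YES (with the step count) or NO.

Answer: NO — after 7 steps the term is (¬F ∨ ¬(¬F ∧ F)) ∧ ¬T, not yet normal

Working:
  start: (¬((F ∧ F) ∨ (F ∨ F)) ∨ ¬(¬F ∧ F)) ∧ ¬T
  →1  ((¬(F ∧ F) ∧ ¬(F ∨ F)) ∨ ¬(¬F ∧ F)) ∧ ¬T
  →2  (((¬F ∨ ¬F) ∧ ¬(F ∨ F)) ∨ ¬(¬F ∧ F)) ∧ ¬T
  →3  ((¬F ∧ ¬(F ∨ F)) ∨ ¬(¬F ∧ F)) ∧ ¬T
  →4  ((T ∧ ¬(F ∨ F)) ∨ ¬(¬F ∧ F)) ∧ ¬T
  →5  (¬(F ∨ F) ∨ ¬(¬F ∧ F)) ∧ ¬T
  →6  ((¬F ∧ ¬F) ∨ ¬(¬F ∧ F)) ∧ ¬T
  →7  (¬F ∨ ¬(¬F ∧ F)) ∧ ¬T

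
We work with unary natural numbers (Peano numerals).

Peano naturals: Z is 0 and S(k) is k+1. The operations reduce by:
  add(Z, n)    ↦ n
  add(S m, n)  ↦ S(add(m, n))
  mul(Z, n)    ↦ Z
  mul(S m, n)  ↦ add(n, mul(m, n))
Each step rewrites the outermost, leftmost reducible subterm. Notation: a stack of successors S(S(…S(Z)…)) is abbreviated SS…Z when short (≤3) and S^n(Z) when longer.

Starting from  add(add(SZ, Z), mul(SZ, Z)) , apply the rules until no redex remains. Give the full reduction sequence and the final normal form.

Answer: normal form = SZ  (in 7 steps)

Derivation:
  start: add(add(SZ, Z), mul(SZ, Z))
  →1  add(S(add(Z, Z)), mul(SZ, Z))
  →2  S(add(add(Z, Z), mul(SZ, Z)))
  →3  S(add(Z, mul(SZ, Z)))
  →4  S(mul(SZ, Z))
  →5  S(add(Z, mul(Z, Z)))
  →6  S(mul(Z, Z))
  →7  SZ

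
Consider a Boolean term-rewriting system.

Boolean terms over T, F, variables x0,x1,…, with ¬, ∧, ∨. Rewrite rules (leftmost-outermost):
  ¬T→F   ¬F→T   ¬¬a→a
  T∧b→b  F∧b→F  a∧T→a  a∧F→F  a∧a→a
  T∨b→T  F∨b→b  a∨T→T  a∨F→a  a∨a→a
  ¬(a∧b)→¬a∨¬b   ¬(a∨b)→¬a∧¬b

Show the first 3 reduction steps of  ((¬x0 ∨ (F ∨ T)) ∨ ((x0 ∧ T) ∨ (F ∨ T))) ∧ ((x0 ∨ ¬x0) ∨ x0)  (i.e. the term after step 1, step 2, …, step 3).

  start: ((¬x0 ∨ (F ∨ T)) ∨ ((x0 ∧ T) ∨ (F ∨ T))) ∧ ((x0 ∨ ¬x0) ∨ x0)
  step 1: ((¬x0 ∨ T) ∨ ((x0 ∧ T) ∨ (F ∨ T))) ∧ ((x0 ∨ ¬x0) ∨ x0)
  step 2: (T ∨ ((x0 ∧ T) ∨ (F ∨ T))) ∧ ((x0 ∨ ¬x0) ∨ x0)
  step 3: T ∧ ((x0 ∨ ¬x0) ∨ x0)

Answer: after 3 steps: T ∧ ((x0 ∨ ¬x0) ∨ x0)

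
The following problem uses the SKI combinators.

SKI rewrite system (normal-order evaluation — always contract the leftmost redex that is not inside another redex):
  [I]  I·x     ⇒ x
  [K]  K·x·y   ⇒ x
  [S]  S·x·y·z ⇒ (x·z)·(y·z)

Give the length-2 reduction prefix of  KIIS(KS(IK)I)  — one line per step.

  start: KIIS(KS(IK)I)
  →1  IS(KS(IK)I)
  →2  S(KS(IK)I)

Answer: after 2 steps: S(KS(IK)I)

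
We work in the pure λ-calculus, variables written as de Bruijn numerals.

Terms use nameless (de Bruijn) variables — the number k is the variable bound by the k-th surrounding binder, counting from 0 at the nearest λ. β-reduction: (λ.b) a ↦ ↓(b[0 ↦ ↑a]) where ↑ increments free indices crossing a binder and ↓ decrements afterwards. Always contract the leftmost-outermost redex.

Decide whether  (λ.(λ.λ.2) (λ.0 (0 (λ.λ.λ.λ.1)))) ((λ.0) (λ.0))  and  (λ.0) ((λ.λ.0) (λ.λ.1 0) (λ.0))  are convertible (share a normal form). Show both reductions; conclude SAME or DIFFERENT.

Term A:
  start: (λ.(λ.λ.2) (λ.0 (0 (λ.λ.λ.λ.1)))) ((λ.0) (λ.0))
  →1  (λ.λ.(λ.0) (λ.0)) (λ.0 (0 (λ.λ.λ.λ.1)))
  →2  λ.(λ.0) (λ.0)
  →3  λ.λ.0

Term B:
  start: (λ.0) ((λ.λ.0) (λ.λ.1 0) (λ.0))
  →1  (λ.λ.0) (λ.λ.1 0) (λ.0)
  →2  (λ.0) (λ.0)
  →3  λ.0

Answer: DIFFERENT — A ⇓ λ.λ.0, B ⇓ λ.0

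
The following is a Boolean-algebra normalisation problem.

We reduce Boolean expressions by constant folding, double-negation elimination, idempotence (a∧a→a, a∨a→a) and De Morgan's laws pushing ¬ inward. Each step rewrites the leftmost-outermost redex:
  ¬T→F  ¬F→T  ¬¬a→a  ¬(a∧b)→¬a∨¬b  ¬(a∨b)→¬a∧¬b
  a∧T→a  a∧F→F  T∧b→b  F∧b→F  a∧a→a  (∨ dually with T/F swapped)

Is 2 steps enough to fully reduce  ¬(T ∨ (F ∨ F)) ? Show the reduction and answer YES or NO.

  start: ¬(T ∨ (F ∨ F))
  →1  ¬T ∧ ¬(F ∨ F)
  →2  F ∧ ¬(F ∨ F)

Answer: NO — after 2 steps the term is F ∧ ¬(F ∨ F), not yet normal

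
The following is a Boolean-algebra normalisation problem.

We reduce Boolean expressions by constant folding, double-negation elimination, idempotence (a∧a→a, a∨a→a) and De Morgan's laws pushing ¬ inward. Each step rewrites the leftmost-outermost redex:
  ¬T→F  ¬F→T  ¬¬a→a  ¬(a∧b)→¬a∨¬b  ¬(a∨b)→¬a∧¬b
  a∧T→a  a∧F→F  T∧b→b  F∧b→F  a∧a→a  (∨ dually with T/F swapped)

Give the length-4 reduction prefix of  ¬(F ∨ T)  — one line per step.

  start: ¬(F ∨ T)
  [1] ¬F ∧ ¬T
  [2] T ∧ ¬T
  [3] ¬T
  [4] F

Answer: after 4 steps: F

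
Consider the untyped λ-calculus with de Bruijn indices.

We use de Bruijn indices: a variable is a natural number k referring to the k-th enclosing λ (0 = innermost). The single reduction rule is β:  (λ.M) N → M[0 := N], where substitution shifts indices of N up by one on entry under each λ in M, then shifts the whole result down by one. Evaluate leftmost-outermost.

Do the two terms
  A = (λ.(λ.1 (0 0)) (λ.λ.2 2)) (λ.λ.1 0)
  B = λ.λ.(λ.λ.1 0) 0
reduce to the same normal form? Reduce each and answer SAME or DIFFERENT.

Answer: SAME — A ⇓ λ.λ.λ.1 0, B ⇓ λ.λ.λ.1 0

Reduction:
Term A:
  start: (λ.(λ.1 (0 0)) (λ.λ.2 2)) (λ.λ.1 0)
  →1  (λ.(λ.λ.1 0) (0 0)) (λ.λ.(λ.λ.1 0) (λ.λ.1 0))
  →2  (λ.λ.1 0) ((λ.λ.(λ.λ.1 0) (λ.λ.1 0)) (λ.λ.(λ.λ.1 0) (λ.λ.1 0)))
  →3  λ.(λ.λ.(λ.λ.1 0) (λ.λ.1 0)) (λ.λ.(λ.λ.1 0) (λ.λ.1 0)) 0
  →4  λ.(λ.(λ.λ.1 0) (λ.λ.1 0)) 0
  →5  λ.(λ.λ.1 0) (λ.λ.1 0)
  →6  λ.λ.(λ.λ.1 0) 0
  →7  λ.λ.λ.1 0

Term B:
  start: λ.λ.(λ.λ.1 0) 0
  →1  λ.λ.λ.1 0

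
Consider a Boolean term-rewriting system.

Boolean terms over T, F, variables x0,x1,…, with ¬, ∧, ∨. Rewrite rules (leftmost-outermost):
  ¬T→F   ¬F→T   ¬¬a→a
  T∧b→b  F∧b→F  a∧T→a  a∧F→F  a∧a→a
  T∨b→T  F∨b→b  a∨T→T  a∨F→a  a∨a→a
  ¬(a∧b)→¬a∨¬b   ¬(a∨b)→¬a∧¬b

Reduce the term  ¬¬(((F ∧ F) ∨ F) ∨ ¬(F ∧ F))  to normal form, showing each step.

Answer: normal form = T  (in 7 steps)

Reduction:
  start: ¬¬(((F ∧ F) ∨ F) ∨ ¬(F ∧ F))
  [1] ((F ∧ F) ∨ F) ∨ ¬(F ∧ F)
  [2] (F ∧ F) ∨ ¬(F ∧ F)
  [3] F ∨ ¬(F ∧ F)
  [4] ¬(F ∧ F)
  [5] ¬F ∨ ¬F
  [6] ¬F
  [7] T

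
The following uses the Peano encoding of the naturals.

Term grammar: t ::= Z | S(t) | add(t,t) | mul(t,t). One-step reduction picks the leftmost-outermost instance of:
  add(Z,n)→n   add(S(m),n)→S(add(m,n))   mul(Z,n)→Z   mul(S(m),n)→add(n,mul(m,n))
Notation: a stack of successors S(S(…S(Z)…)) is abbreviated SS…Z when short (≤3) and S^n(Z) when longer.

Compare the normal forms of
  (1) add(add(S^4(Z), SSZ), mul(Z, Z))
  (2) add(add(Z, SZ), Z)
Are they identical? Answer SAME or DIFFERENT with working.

Answer: DIFFERENT — A ⇓ S^6(Z), B ⇓ SZ

Working:
Term A:
  start: add(add(S^4(Z), SSZ), mul(Z, Z))
  step 1: add(S(add(SSSZ, SSZ)), mul(Z, Z))
  step 2: S(add(add(SSSZ, SSZ), mul(Z, Z)))
  step 3: S(add(S(add(SSZ, SSZ)), mul(Z, Z)))
  step 4: S(S(add(add(SSZ, SSZ), mul(Z, Z))))
  step 5: S(S(add(S(add(SZ, SSZ)), mul(Z, Z))))
  step 6: S(S(S(add(add(SZ, SSZ), mul(Z, Z)))))
  step 7: S(S(S(add(S(add(Z, SSZ)), mul(Z, Z)))))
  step 8: S(S(S(S(add(add(Z, SSZ), mul(Z, Z))))))
  step 9: S(S(S(S(add(SSZ, mul(Z, Z))))))
  step 10: S(S(S(S(S(add(SZ, mul(Z, Z)))))))
  step 11: S(S(S(S(S(S(add(Z, mul(Z, Z))))))))
  step 12: S(S(S(S(S(S(mul(Z, Z)))))))
  step 13: S^6(Z)

Term B:
  start: add(add(Z, SZ), Z)
  step 1: add(SZ, Z)
  step 2: S(add(Z, Z))
  step 3: SZ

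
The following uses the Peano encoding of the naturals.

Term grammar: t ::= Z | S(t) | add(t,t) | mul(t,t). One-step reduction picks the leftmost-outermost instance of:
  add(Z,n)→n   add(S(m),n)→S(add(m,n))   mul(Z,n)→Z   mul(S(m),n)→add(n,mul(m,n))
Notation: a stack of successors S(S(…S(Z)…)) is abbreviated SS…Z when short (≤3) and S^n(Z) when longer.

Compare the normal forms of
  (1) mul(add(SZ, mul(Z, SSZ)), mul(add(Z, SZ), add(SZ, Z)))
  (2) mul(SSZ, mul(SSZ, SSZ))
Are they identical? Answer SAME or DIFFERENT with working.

Term A:
  start: mul(add(SZ, mul(Z, SSZ)), mul(add(Z, SZ), add(SZ, Z)))
  step 1: mul(S(add(Z, mul(Z, SSZ))), mul(add(Z, SZ), add(SZ, Z)))
  step 2: add(mul(add(Z, SZ), add(SZ, Z)), mul(add(Z, mul(Z, SSZ)), mul(add(Z, SZ), add(SZ, Z))))
  step 3: add(mul(SZ, add(SZ, Z)), mul(add(Z, mul(Z, SSZ)), mul(add(Z, SZ), add(SZ, Z))))
  step 4: add(add(add(SZ, Z), mul(Z, add(SZ, Z))), mul(add(Z, mul(Z, SSZ)), mul(add(Z, SZ), add(SZ, Z))))
  step 5: add(add(S(add(Z, Z)), mul(Z, add(SZ, Z))), mul(add(Z, mul(Z, SSZ)), mul(add(Z, SZ), add(SZ, Z))))
  step 6: add(S(add(add(Z, Z), mul(Z, add(SZ, Z)))), mul(add(Z, mul(Z, SSZ)), mul(add(Z, SZ), add(SZ, Z))))
  step 7: S(add(add(add(Z, Z), mul(Z, add(SZ, Z))), mul(add(Z, mul(Z, SSZ)), mul(add(Z, SZ), add(SZ, Z)))))
  step 8: S(add(add(Z, mul(Z, add(SZ, Z))), mul(add(Z, mul(Z, SSZ)), mul(add(Z, SZ), add(SZ, Z)))))
  step 9: S(add(mul(Z, add(SZ, Z)), mul(add(Z, mul(Z, SSZ)), mul(add(Z, SZ), add(SZ, Z)))))
  step 10: S(add(Z, mul(add(Z, mul(Z, SSZ)), mul(add(Z, SZ), add(SZ, Z)))))
  step 11: S(mul(add(Z, mul(Z, SSZ)), mul(add(Z, SZ), add(SZ, Z))))
  step 12: S(mul(mul(Z, SSZ), mul(add(Z, SZ), add(SZ, Z))))
  step 13: S(mul(Z, mul(add(Z, SZ), add(SZ, Z))))
  step 14: SZ

Term B:
  start: mul(SSZ, mul(SSZ, SSZ))
  step 1: add(mul(SSZ, SSZ), mul(SZ, mul(SSZ, SSZ)))
  step 2: add(add(SSZ, mul(SZ, SSZ)), mul(SZ, mul(SSZ, SSZ)))
  step 3: add(S(add(SZ, mul(SZ, SSZ))), mul(SZ, mul(SSZ, SSZ)))
  step 4: S(add(add(SZ, mul(SZ, SSZ)), mul(SZ, mul(SSZ, SSZ))))
  step 5: S(add(S(add(Z, mul(SZ, SSZ))), mul(SZ, mul(SSZ, SSZ))))
  step 6: S(S(add(add(Z, mul(SZ, SSZ)), mul(SZ, mul(SSZ, SSZ)))))
  step 7: S(S(add(mul(SZ, SSZ), mul(SZ, mul(SSZ, SSZ)))))
  step 8: S(S(add(add(SSZ, mul(Z, SSZ)), mul(SZ, mul(SSZ, SSZ)))))
  step 9: S(S(add(S(add(SZ, mul(Z, SSZ))), mul(SZ, mul(SSZ, SSZ)))))
  step 10: S(S(S(add(add(SZ, mul(Z, SSZ)), mul(SZ, mul(SSZ, SSZ))))))
  step 11: S(S(S(add(S(add(Z, mul(Z, SSZ))), mul(SZ, mul(SSZ, SSZ))))))
  step 12: S(S(S(S(add(add(Z, mul(Z, SSZ)), mul(SZ, mul(SSZ, SSZ)))))))
  step 13: S(S(S(S(add(mul(Z, SSZ), mul(SZ, mul(SSZ, SSZ)))))))
  step 14: S(S(S(S(add(Z, mul(SZ, mul(SSZ, SSZ)))))))
  step 15: S(S(S(S(mul(SZ, mul(SSZ, SSZ))))))
  step 16: S(S(S(S(add(mul(SSZ, SSZ), mul(Z, mul(SSZ, SSZ)))))))
  step 17: S(S(S(S(add(add(SSZ, mul(SZ, SSZ)), mul(Z, mul(SSZ, SSZ)))))))
  step 18: S(S(S(S(add(S(add(SZ, mul(SZ, SSZ))), mul(Z, mul(SSZ, SSZ)))))))
  step 19: S(S(S(S(S(add(add(SZ, mul(SZ, SSZ)), mul(Z, mul(SSZ, SSZ))))))))
  step 20: S(S(S(S(S(add(S(add(Z, mul(SZ, SSZ))), mul(Z, mul(SSZ, SSZ))))))))
  step 21: S(S(S(S(S(S(add(add(Z, mul(SZ, SSZ)), mul(Z, mul(SSZ, SSZ)))))))))
  step 22: S(S(S(S(S(S(add(mul(SZ, SSZ), mul(Z, mul(SSZ, SSZ)))))))))
  step 23: S(S(S(S(S(S(add(add(SSZ, mul(Z, SSZ)), mul(Z, mul(SSZ, SSZ)))))))))
  step 24: S(S(S(S(S(S(add(S(add(SZ, mul(Z, SSZ))), mul(Z, mul(SSZ, SSZ)))))))))
  step 25: S(S(S(S(S(S(S(add(add(SZ, mul(Z, SSZ)), mul(Z, mul(SSZ, SSZ))))))))))
  step 26: S(S(S(S(S(S(S(add(S(add(Z, mul(Z, SSZ))), mul(Z, mul(SSZ, SSZ))))))))))
  step 27: S(S(S(S(S(S(S(S(add(add(Z, mul(Z, SSZ)), mul(Z, mul(SSZ, SSZ)))))))))))
  step 28: S(S(S(S(S(S(S(S(add(mul(Z, SSZ), mul(Z, mul(SSZ, SSZ)))))))))))
  step 29: S(S(S(S(S(S(S(S(add(Z, mul(Z, mul(SSZ, SSZ)))))))))))
  step 30: S(S(S(S(S(S(S(S(mul(Z, mul(SSZ, SSZ))))))))))
  step 31: S^8(Z)

Answer: DIFFERENT — A ⇓ SZ, B ⇓ S^8(Z)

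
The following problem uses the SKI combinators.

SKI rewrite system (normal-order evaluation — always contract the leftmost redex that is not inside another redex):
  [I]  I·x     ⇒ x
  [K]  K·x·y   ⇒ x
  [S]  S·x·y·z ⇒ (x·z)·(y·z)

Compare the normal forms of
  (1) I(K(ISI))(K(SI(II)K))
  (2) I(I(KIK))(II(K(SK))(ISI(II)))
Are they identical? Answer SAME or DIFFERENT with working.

Answer: DIFFERENT — A ⇓ SI, B ⇓ SK

Reduction:
Term A:
  start: I(K(ISI))(K(SI(II)K))
  →1  K(ISI)(K(SI(II)K))
  →2  ISI
  →3  SI

Term B:
  start: I(I(KIK))(II(K(SK))(ISI(II)))
  →1  I(KIK)(II(K(SK))(ISI(II)))
  →2  KIK(II(K(SK))(ISI(II)))
  →3  I(II(K(SK))(ISI(II)))
  →4  II(K(SK))(ISI(II))
  →5  I(K(SK))(ISI(II))
  →6  K(SK)(ISI(II))
  →7  SK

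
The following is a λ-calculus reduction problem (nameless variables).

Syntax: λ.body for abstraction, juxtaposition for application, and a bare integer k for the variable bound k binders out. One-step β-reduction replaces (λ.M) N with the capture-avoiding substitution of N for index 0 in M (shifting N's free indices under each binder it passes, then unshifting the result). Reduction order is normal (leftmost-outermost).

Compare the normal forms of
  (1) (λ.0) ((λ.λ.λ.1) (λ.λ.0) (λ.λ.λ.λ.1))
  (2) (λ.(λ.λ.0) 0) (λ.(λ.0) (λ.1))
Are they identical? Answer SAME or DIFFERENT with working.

Answer: DIFFERENT — A ⇓ λ.λ.λ.λ.λ.1, B ⇓ λ.0

Derivation:
Term A:
  start: (λ.0) ((λ.λ.λ.1) (λ.λ.0) (λ.λ.λ.λ.1))
  [1] (λ.λ.λ.1) (λ.λ.0) (λ.λ.λ.λ.1)
  [2] (λ.λ.1) (λ.λ.λ.λ.1)
  [3] λ.λ.λ.λ.λ.1

Term B:
  start: (λ.(λ.λ.0) 0) (λ.(λ.0) (λ.1))
  [1] (λ.λ.0) (λ.(λ.0) (λ.1))
  [2] λ.0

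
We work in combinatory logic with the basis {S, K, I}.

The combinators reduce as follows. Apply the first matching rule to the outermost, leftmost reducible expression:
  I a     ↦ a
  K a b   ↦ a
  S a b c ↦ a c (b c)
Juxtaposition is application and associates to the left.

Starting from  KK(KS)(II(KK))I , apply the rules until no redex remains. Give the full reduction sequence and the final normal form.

  start: KK(KS)(II(KK))I
  →1  K(II(KK))I
  →2  II(KK)
  →3  I(KK)
  →4  KK

Answer: normal form = KK  (in 4 steps)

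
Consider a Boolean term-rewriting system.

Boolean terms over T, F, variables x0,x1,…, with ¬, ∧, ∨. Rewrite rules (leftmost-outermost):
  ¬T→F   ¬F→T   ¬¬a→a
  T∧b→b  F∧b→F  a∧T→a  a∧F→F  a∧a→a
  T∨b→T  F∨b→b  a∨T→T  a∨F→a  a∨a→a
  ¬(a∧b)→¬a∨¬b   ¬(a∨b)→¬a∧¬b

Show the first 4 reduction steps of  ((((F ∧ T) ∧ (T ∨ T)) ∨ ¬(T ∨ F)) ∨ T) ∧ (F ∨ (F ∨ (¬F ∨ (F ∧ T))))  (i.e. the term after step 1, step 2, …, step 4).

Answer: after 4 steps: ¬F ∨ (F ∧ T)

Working:
  start: ((((F ∧ T) ∧ (T ∨ T)) ∨ ¬(T ∨ F)) ∨ T) ∧ (F ∨ (F ∨ (¬F ∨ (F ∧ T))))
  step 1: T ∧ (F ∨ (F ∨ (¬F ∨ (F ∧ T))))
  step 2: F ∨ (F ∨ (¬F ∨ (F ∧ T)))
  step 3: F ∨ (¬F ∨ (F ∧ T))
  step 4: ¬F ∨ (F ∧ T)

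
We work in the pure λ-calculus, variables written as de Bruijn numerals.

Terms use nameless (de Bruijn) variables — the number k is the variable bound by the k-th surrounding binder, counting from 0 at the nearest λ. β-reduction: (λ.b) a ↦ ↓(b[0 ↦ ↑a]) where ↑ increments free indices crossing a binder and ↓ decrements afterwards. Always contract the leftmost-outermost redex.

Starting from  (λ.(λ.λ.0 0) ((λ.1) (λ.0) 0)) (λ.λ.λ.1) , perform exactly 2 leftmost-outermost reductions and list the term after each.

Answer: after 2 steps: λ.0 0

Derivation:
  start: (λ.(λ.λ.0 0) ((λ.1) (λ.0) 0)) (λ.λ.λ.1)
  →1  (λ.λ.0 0) ((λ.λ.λ.λ.1) (λ.0) (λ.λ.λ.1))
  →2  λ.0 0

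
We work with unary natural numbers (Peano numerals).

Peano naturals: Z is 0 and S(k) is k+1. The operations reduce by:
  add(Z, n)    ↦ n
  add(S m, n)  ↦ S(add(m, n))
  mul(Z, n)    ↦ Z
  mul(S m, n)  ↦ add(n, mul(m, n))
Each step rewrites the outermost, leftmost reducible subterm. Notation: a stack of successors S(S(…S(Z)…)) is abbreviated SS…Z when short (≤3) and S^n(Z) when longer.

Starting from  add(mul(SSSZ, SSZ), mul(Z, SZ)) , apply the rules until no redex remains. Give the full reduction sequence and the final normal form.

Answer: normal form = S^6(Z)  (in 21 steps)

Derivation:
  start: add(mul(SSSZ, SSZ), mul(Z, SZ))
  [1] add(add(SSZ, mul(SSZ, SSZ)), mul(Z, SZ))
  [2] add(S(add(SZ, mul(SSZ, SSZ))), mul(Z, SZ))
  [3] S(add(add(SZ, mul(SSZ, SSZ)), mul(Z, SZ)))
  [4] S(add(S(add(Z, mul(SSZ, SSZ))), mul(Z, SZ)))
  [5] S(S(add(add(Z, mul(SSZ, SSZ)), mul(Z, SZ))))
  [6] S(S(add(mul(SSZ, SSZ), mul(Z, SZ))))
  [7] S(S(add(add(SSZ, mul(SZ, SSZ)), mul(Z, SZ))))
  [8] S(S(add(S(add(SZ, mul(SZ, SSZ))), mul(Z, SZ))))
  [9] S(S(S(add(add(SZ, mul(SZ, SSZ)), mul(Z, SZ)))))
  [10] S(S(S(add(S(add(Z, mul(SZ, SSZ))), mul(Z, SZ)))))
  [11] S(S(S(S(add(add(Z, mul(SZ, SSZ)), mul(Z, SZ))))))
  [12] S(S(S(S(add(mul(SZ, SSZ), mul(Z, SZ))))))
  [13] S(S(S(S(add(add(SSZ, mul(Z, SSZ)), mul(Z, SZ))))))
  [14] S(S(S(S(add(S(add(SZ, mul(Z, SSZ))), mul(Z, SZ))))))
  [15] S(S(S(S(S(add(add(SZ, mul(Z, SSZ)), mul(Z, SZ)))))))
  [16] S(S(S(S(S(add(S(add(Z, mul(Z, SSZ))), mul(Z, SZ)))))))
  [17] S(S(S(S(S(S(add(add(Z, mul(Z, SSZ)), mul(Z, SZ))))))))
  [18] S(S(S(S(S(S(add(mul(Z, SSZ), mul(Z, SZ))))))))
  [19] S(S(S(S(S(S(add(Z, mul(Z, SZ))))))))
  [20] S(S(S(S(S(S(mul(Z, SZ)))))))
  [21] S^6(Z)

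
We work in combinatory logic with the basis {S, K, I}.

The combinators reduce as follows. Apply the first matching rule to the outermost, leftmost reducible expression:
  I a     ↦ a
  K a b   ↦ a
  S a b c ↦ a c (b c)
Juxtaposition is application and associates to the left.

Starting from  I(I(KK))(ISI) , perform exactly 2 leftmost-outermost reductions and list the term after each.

  start: I(I(KK))(ISI)
  [1] I(KK)(ISI)
  [2] KK(ISI)

Answer: after 2 steps: KK(ISI)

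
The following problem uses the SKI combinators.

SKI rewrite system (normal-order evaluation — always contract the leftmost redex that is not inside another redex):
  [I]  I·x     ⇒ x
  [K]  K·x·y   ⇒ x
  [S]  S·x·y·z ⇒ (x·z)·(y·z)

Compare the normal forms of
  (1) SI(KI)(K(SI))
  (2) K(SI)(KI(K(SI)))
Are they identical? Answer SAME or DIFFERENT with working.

Term A:
  start: SI(KI)(K(SI))
  [1] I(K(SI))(KI(K(SI)))
  [2] K(SI)(KI(K(SI)))
  [3] SI

Term B:
  start: K(SI)(KI(K(SI)))
  [1] SI

Answer: SAME — A ⇓ SI, B ⇓ SI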